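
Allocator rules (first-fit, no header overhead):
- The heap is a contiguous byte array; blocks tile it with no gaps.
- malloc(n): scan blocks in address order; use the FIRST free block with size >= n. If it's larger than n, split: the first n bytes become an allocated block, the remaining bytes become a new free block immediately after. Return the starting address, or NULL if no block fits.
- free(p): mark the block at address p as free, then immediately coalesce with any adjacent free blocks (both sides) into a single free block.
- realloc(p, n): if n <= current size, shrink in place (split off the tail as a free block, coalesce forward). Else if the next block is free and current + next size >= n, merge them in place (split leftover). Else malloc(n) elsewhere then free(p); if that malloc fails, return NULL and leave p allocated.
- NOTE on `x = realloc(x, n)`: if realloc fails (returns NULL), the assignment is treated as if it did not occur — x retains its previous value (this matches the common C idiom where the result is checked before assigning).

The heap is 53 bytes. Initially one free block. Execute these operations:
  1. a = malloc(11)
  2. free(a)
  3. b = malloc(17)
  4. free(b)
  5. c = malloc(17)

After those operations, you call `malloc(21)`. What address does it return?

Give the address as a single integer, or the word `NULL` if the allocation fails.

Op 1: a = malloc(11) -> a = 0; heap: [0-10 ALLOC][11-52 FREE]
Op 2: free(a) -> (freed a); heap: [0-52 FREE]
Op 3: b = malloc(17) -> b = 0; heap: [0-16 ALLOC][17-52 FREE]
Op 4: free(b) -> (freed b); heap: [0-52 FREE]
Op 5: c = malloc(17) -> c = 0; heap: [0-16 ALLOC][17-52 FREE]
malloc(21): first-fit scan over [0-16 ALLOC][17-52 FREE] -> 17

Answer: 17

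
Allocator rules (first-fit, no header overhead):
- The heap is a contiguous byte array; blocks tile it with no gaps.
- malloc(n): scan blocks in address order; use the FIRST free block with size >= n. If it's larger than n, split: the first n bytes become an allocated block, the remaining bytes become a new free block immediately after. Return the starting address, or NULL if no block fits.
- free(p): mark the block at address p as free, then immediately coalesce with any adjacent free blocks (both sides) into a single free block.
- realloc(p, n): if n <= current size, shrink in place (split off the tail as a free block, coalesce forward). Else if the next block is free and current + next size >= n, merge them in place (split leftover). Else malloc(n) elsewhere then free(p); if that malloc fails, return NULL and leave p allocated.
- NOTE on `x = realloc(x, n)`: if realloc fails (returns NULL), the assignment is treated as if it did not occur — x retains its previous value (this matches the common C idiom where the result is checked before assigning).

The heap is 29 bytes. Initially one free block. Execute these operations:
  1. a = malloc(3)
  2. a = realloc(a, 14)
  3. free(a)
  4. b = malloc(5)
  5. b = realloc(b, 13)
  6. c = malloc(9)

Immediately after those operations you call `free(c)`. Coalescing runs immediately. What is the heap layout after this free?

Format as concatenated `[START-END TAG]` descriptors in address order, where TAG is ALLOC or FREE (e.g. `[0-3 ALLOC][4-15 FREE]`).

Answer: [0-12 ALLOC][13-28 FREE]

Derivation:
Op 1: a = malloc(3) -> a = 0; heap: [0-2 ALLOC][3-28 FREE]
Op 2: a = realloc(a, 14) -> a = 0; heap: [0-13 ALLOC][14-28 FREE]
Op 3: free(a) -> (freed a); heap: [0-28 FREE]
Op 4: b = malloc(5) -> b = 0; heap: [0-4 ALLOC][5-28 FREE]
Op 5: b = realloc(b, 13) -> b = 0; heap: [0-12 ALLOC][13-28 FREE]
Op 6: c = malloc(9) -> c = 13; heap: [0-12 ALLOC][13-21 ALLOC][22-28 FREE]
free(c): c = 13 -> block [13-21 ALLOC]; mark free, coalesce with adjacent free neighbors -> [0-12 ALLOC][13-28 FREE]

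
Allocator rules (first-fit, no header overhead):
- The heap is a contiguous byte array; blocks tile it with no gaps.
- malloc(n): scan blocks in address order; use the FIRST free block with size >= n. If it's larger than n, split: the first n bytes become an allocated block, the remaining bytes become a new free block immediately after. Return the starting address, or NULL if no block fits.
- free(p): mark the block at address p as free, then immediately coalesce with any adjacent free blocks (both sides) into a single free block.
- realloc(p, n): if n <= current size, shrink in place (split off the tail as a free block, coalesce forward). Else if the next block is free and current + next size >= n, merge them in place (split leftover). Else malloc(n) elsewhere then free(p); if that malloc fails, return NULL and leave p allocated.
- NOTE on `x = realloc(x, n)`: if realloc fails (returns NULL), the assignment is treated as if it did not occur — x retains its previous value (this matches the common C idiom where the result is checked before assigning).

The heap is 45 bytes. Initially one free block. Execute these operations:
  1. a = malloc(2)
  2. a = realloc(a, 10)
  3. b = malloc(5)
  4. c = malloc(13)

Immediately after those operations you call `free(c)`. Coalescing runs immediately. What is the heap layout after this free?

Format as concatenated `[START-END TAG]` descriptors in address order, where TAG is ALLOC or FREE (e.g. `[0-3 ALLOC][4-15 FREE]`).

Op 1: a = malloc(2) -> a = 0; heap: [0-1 ALLOC][2-44 FREE]
Op 2: a = realloc(a, 10) -> a = 0; heap: [0-9 ALLOC][10-44 FREE]
Op 3: b = malloc(5) -> b = 10; heap: [0-9 ALLOC][10-14 ALLOC][15-44 FREE]
Op 4: c = malloc(13) -> c = 15; heap: [0-9 ALLOC][10-14 ALLOC][15-27 ALLOC][28-44 FREE]
free(c): c = 15 -> block [15-27 ALLOC]; mark free, coalesce with adjacent free neighbors -> [0-9 ALLOC][10-14 ALLOC][15-44 FREE]

Answer: [0-9 ALLOC][10-14 ALLOC][15-44 FREE]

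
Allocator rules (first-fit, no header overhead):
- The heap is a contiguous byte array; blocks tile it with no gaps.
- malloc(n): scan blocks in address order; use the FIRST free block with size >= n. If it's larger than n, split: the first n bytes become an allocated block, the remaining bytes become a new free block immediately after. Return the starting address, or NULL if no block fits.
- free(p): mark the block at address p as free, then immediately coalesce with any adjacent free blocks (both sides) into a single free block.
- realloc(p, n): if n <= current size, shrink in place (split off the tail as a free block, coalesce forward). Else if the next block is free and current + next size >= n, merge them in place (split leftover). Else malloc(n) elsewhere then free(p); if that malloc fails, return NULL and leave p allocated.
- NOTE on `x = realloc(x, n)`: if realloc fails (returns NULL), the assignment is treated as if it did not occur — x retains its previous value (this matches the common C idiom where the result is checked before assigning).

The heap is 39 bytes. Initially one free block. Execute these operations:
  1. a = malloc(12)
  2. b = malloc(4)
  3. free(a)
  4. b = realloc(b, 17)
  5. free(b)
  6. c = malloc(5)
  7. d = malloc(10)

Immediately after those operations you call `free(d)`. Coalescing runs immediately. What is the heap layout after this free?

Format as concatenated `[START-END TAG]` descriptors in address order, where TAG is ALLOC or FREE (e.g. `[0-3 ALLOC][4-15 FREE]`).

Op 1: a = malloc(12) -> a = 0; heap: [0-11 ALLOC][12-38 FREE]
Op 2: b = malloc(4) -> b = 12; heap: [0-11 ALLOC][12-15 ALLOC][16-38 FREE]
Op 3: free(a) -> (freed a); heap: [0-11 FREE][12-15 ALLOC][16-38 FREE]
Op 4: b = realloc(b, 17) -> b = 12; heap: [0-11 FREE][12-28 ALLOC][29-38 FREE]
Op 5: free(b) -> (freed b); heap: [0-38 FREE]
Op 6: c = malloc(5) -> c = 0; heap: [0-4 ALLOC][5-38 FREE]
Op 7: d = malloc(10) -> d = 5; heap: [0-4 ALLOC][5-14 ALLOC][15-38 FREE]
free(d): d = 5 -> block [5-14 ALLOC]; mark free, coalesce with adjacent free neighbors -> [0-4 ALLOC][5-38 FREE]

Answer: [0-4 ALLOC][5-38 FREE]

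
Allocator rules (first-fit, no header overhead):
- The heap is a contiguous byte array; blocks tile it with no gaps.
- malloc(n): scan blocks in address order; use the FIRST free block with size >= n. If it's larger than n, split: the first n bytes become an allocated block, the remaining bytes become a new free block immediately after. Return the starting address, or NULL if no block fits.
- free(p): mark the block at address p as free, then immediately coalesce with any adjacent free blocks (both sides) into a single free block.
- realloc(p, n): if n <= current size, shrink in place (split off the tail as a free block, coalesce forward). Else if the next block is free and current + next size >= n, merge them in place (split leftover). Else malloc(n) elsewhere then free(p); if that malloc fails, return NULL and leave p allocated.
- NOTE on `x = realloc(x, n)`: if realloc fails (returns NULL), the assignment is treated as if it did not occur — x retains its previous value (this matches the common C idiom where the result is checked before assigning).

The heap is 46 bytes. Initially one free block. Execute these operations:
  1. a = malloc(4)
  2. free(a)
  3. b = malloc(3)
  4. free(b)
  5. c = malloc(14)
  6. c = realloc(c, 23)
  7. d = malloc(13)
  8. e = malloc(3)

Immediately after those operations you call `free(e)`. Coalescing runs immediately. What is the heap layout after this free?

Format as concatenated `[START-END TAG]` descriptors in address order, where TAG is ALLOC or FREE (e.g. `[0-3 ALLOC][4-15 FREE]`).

Op 1: a = malloc(4) -> a = 0; heap: [0-3 ALLOC][4-45 FREE]
Op 2: free(a) -> (freed a); heap: [0-45 FREE]
Op 3: b = malloc(3) -> b = 0; heap: [0-2 ALLOC][3-45 FREE]
Op 4: free(b) -> (freed b); heap: [0-45 FREE]
Op 5: c = malloc(14) -> c = 0; heap: [0-13 ALLOC][14-45 FREE]
Op 6: c = realloc(c, 23) -> c = 0; heap: [0-22 ALLOC][23-45 FREE]
Op 7: d = malloc(13) -> d = 23; heap: [0-22 ALLOC][23-35 ALLOC][36-45 FREE]
Op 8: e = malloc(3) -> e = 36; heap: [0-22 ALLOC][23-35 ALLOC][36-38 ALLOC][39-45 FREE]
free(e): e = 36 -> block [36-38 ALLOC]; mark free, coalesce with adjacent free neighbors -> [0-22 ALLOC][23-35 ALLOC][36-45 FREE]

Answer: [0-22 ALLOC][23-35 ALLOC][36-45 FREE]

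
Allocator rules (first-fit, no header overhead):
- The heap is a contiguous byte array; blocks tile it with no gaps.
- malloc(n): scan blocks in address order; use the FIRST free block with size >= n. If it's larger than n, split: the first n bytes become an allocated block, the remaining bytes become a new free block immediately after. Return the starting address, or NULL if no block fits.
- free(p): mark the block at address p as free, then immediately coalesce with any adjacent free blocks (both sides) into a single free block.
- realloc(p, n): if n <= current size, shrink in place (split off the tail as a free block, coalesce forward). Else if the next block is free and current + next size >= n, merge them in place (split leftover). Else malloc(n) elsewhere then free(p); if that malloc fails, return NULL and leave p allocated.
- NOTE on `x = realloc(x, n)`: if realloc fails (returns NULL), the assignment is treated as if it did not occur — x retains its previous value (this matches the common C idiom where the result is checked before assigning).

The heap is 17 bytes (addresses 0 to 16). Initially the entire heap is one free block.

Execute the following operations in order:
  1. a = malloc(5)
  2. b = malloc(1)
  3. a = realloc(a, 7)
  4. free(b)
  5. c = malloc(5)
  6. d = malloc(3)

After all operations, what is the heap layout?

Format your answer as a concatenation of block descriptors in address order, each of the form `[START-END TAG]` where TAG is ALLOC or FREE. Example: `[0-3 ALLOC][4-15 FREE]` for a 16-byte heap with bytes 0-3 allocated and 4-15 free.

Op 1: a = malloc(5) -> a = 0; heap: [0-4 ALLOC][5-16 FREE]
Op 2: b = malloc(1) -> b = 5; heap: [0-4 ALLOC][5-5 ALLOC][6-16 FREE]
Op 3: a = realloc(a, 7) -> a = 6; heap: [0-4 FREE][5-5 ALLOC][6-12 ALLOC][13-16 FREE]
Op 4: free(b) -> (freed b); heap: [0-5 FREE][6-12 ALLOC][13-16 FREE]
Op 5: c = malloc(5) -> c = 0; heap: [0-4 ALLOC][5-5 FREE][6-12 ALLOC][13-16 FREE]
Op 6: d = malloc(3) -> d = 13; heap: [0-4 ALLOC][5-5 FREE][6-12 ALLOC][13-15 ALLOC][16-16 FREE]

Answer: [0-4 ALLOC][5-5 FREE][6-12 ALLOC][13-15 ALLOC][16-16 FREE]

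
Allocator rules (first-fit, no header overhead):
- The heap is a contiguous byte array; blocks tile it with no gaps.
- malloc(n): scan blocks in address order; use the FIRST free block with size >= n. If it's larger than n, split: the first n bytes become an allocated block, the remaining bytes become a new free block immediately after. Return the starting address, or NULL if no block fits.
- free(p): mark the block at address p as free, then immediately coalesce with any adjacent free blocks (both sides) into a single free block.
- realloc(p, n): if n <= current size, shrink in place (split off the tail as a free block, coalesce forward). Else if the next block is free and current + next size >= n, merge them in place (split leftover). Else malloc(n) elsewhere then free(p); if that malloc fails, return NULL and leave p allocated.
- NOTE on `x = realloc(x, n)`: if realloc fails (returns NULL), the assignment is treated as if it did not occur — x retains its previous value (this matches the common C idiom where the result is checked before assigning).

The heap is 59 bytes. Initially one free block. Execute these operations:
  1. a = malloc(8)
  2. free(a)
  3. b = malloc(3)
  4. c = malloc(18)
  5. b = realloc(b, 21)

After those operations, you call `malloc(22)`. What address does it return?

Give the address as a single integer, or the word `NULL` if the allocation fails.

Op 1: a = malloc(8) -> a = 0; heap: [0-7 ALLOC][8-58 FREE]
Op 2: free(a) -> (freed a); heap: [0-58 FREE]
Op 3: b = malloc(3) -> b = 0; heap: [0-2 ALLOC][3-58 FREE]
Op 4: c = malloc(18) -> c = 3; heap: [0-2 ALLOC][3-20 ALLOC][21-58 FREE]
Op 5: b = realloc(b, 21) -> b = 21; heap: [0-2 FREE][3-20 ALLOC][21-41 ALLOC][42-58 FREE]
malloc(22): first-fit scan over [0-2 FREE][3-20 ALLOC][21-41 ALLOC][42-58 FREE] -> NULL

Answer: NULL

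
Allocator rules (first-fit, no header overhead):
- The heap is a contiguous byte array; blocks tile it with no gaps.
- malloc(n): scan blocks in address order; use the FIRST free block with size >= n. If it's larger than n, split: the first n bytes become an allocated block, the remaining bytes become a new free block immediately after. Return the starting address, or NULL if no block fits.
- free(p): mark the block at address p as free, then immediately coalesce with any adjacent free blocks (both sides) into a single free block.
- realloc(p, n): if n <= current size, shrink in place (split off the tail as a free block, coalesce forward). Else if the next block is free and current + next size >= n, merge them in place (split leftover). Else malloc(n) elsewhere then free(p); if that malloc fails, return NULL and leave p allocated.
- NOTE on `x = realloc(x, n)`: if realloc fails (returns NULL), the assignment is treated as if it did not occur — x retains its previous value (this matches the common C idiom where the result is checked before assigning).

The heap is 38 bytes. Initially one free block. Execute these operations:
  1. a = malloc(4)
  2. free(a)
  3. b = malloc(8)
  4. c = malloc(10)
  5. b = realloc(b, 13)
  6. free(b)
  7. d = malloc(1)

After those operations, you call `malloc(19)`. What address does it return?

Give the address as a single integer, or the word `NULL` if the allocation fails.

Answer: 18

Derivation:
Op 1: a = malloc(4) -> a = 0; heap: [0-3 ALLOC][4-37 FREE]
Op 2: free(a) -> (freed a); heap: [0-37 FREE]
Op 3: b = malloc(8) -> b = 0; heap: [0-7 ALLOC][8-37 FREE]
Op 4: c = malloc(10) -> c = 8; heap: [0-7 ALLOC][8-17 ALLOC][18-37 FREE]
Op 5: b = realloc(b, 13) -> b = 18; heap: [0-7 FREE][8-17 ALLOC][18-30 ALLOC][31-37 FREE]
Op 6: free(b) -> (freed b); heap: [0-7 FREE][8-17 ALLOC][18-37 FREE]
Op 7: d = malloc(1) -> d = 0; heap: [0-0 ALLOC][1-7 FREE][8-17 ALLOC][18-37 FREE]
malloc(19): first-fit scan over [0-0 ALLOC][1-7 FREE][8-17 ALLOC][18-37 FREE] -> 18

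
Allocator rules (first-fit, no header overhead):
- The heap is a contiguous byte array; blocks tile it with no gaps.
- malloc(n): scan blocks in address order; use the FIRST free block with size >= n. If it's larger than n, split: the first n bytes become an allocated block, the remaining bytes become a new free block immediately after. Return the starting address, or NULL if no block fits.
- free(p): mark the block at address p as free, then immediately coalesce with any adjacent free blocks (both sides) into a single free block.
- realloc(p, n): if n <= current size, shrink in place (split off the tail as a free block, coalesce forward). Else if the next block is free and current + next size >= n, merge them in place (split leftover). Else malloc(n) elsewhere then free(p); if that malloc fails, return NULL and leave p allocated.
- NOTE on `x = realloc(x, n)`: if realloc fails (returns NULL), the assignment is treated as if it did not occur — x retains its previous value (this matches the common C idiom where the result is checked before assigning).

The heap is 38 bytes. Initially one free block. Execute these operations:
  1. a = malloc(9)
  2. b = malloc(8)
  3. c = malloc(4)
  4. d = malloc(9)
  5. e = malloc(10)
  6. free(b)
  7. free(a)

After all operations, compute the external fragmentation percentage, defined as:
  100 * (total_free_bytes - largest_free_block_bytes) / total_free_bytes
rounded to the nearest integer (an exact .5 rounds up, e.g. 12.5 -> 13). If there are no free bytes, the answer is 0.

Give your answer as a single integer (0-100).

Op 1: a = malloc(9) -> a = 0; heap: [0-8 ALLOC][9-37 FREE]
Op 2: b = malloc(8) -> b = 9; heap: [0-8 ALLOC][9-16 ALLOC][17-37 FREE]
Op 3: c = malloc(4) -> c = 17; heap: [0-8 ALLOC][9-16 ALLOC][17-20 ALLOC][21-37 FREE]
Op 4: d = malloc(9) -> d = 21; heap: [0-8 ALLOC][9-16 ALLOC][17-20 ALLOC][21-29 ALLOC][30-37 FREE]
Op 5: e = malloc(10) -> e = NULL; heap: [0-8 ALLOC][9-16 ALLOC][17-20 ALLOC][21-29 ALLOC][30-37 FREE]
Op 6: free(b) -> (freed b); heap: [0-8 ALLOC][9-16 FREE][17-20 ALLOC][21-29 ALLOC][30-37 FREE]
Op 7: free(a) -> (freed a); heap: [0-16 FREE][17-20 ALLOC][21-29 ALLOC][30-37 FREE]
Free blocks: [17 8] total_free=25 largest=17 -> 100*(25-17)/25 = 800/25 = 32

Answer: 32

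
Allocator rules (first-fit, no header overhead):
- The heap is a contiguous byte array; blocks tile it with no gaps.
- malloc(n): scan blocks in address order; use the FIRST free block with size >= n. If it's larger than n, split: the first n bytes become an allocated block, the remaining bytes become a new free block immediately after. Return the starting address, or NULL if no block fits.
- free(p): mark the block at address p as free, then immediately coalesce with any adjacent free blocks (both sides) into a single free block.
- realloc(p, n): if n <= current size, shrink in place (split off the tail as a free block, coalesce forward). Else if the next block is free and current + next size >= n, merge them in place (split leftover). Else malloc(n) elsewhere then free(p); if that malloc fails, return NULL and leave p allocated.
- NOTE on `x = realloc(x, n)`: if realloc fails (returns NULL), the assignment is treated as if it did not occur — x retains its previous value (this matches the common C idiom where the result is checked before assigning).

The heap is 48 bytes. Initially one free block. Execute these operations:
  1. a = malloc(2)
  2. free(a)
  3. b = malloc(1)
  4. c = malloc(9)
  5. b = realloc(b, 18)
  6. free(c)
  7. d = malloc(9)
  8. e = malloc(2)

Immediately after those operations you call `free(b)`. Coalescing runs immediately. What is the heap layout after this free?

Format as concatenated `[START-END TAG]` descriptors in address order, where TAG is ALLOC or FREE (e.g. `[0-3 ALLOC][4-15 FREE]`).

Answer: [0-8 ALLOC][9-27 FREE][28-29 ALLOC][30-47 FREE]

Derivation:
Op 1: a = malloc(2) -> a = 0; heap: [0-1 ALLOC][2-47 FREE]
Op 2: free(a) -> (freed a); heap: [0-47 FREE]
Op 3: b = malloc(1) -> b = 0; heap: [0-0 ALLOC][1-47 FREE]
Op 4: c = malloc(9) -> c = 1; heap: [0-0 ALLOC][1-9 ALLOC][10-47 FREE]
Op 5: b = realloc(b, 18) -> b = 10; heap: [0-0 FREE][1-9 ALLOC][10-27 ALLOC][28-47 FREE]
Op 6: free(c) -> (freed c); heap: [0-9 FREE][10-27 ALLOC][28-47 FREE]
Op 7: d = malloc(9) -> d = 0; heap: [0-8 ALLOC][9-9 FREE][10-27 ALLOC][28-47 FREE]
Op 8: e = malloc(2) -> e = 28; heap: [0-8 ALLOC][9-9 FREE][10-27 ALLOC][28-29 ALLOC][30-47 FREE]
free(b): b = 10 -> block [10-27 ALLOC]; mark free, coalesce with adjacent free neighbors -> [0-8 ALLOC][9-27 FREE][28-29 ALLOC][30-47 FREE]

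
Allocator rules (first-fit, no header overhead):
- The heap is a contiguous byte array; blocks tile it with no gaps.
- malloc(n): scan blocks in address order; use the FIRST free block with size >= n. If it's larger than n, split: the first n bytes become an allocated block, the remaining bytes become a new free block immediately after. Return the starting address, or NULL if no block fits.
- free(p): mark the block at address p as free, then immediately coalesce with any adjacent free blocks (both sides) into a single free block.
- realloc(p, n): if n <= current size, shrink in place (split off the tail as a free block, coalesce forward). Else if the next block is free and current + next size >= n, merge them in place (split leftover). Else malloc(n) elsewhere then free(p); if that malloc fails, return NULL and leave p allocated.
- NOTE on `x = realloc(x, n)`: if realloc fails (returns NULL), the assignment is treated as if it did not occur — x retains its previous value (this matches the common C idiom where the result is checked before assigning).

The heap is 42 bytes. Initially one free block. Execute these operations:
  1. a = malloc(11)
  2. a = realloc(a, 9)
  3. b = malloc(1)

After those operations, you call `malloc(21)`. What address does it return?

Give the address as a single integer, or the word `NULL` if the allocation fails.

Answer: 10

Derivation:
Op 1: a = malloc(11) -> a = 0; heap: [0-10 ALLOC][11-41 FREE]
Op 2: a = realloc(a, 9) -> a = 0; heap: [0-8 ALLOC][9-41 FREE]
Op 3: b = malloc(1) -> b = 9; heap: [0-8 ALLOC][9-9 ALLOC][10-41 FREE]
malloc(21): first-fit scan over [0-8 ALLOC][9-9 ALLOC][10-41 FREE] -> 10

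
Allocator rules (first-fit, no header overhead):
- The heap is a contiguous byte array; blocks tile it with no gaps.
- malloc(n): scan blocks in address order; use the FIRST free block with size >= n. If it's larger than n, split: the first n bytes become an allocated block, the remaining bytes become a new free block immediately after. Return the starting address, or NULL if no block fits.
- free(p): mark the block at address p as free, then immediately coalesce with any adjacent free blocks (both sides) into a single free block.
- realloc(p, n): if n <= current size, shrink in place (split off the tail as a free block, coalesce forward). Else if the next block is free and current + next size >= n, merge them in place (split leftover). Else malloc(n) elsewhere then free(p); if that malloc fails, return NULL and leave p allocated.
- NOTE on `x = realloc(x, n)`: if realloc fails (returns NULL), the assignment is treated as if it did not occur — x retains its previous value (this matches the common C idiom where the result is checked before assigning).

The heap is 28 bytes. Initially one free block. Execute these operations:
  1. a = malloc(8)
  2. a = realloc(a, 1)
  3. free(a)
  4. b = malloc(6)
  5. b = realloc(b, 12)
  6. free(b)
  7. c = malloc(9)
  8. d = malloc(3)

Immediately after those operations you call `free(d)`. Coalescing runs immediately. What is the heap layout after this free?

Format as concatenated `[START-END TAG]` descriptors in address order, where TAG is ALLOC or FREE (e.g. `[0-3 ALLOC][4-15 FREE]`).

Answer: [0-8 ALLOC][9-27 FREE]

Derivation:
Op 1: a = malloc(8) -> a = 0; heap: [0-7 ALLOC][8-27 FREE]
Op 2: a = realloc(a, 1) -> a = 0; heap: [0-0 ALLOC][1-27 FREE]
Op 3: free(a) -> (freed a); heap: [0-27 FREE]
Op 4: b = malloc(6) -> b = 0; heap: [0-5 ALLOC][6-27 FREE]
Op 5: b = realloc(b, 12) -> b = 0; heap: [0-11 ALLOC][12-27 FREE]
Op 6: free(b) -> (freed b); heap: [0-27 FREE]
Op 7: c = malloc(9) -> c = 0; heap: [0-8 ALLOC][9-27 FREE]
Op 8: d = malloc(3) -> d = 9; heap: [0-8 ALLOC][9-11 ALLOC][12-27 FREE]
free(d): d = 9 -> block [9-11 ALLOC]; mark free, coalesce with adjacent free neighbors -> [0-8 ALLOC][9-27 FREE]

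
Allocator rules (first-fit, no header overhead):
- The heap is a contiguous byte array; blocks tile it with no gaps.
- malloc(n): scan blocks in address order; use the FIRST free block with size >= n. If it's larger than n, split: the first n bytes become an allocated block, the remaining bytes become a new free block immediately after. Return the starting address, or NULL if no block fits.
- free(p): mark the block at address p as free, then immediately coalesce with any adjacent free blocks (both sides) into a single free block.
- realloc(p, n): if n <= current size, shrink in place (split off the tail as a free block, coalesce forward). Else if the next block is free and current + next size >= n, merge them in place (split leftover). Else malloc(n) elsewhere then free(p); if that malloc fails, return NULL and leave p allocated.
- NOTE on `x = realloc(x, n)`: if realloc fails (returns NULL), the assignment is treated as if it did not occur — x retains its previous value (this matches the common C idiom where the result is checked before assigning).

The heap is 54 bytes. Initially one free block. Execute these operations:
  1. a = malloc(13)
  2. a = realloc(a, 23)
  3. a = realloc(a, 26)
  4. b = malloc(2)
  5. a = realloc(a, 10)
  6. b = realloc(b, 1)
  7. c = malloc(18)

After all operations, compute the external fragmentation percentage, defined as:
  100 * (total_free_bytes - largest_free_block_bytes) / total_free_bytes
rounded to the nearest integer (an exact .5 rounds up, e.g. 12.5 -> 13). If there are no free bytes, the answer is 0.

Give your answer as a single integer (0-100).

Op 1: a = malloc(13) -> a = 0; heap: [0-12 ALLOC][13-53 FREE]
Op 2: a = realloc(a, 23) -> a = 0; heap: [0-22 ALLOC][23-53 FREE]
Op 3: a = realloc(a, 26) -> a = 0; heap: [0-25 ALLOC][26-53 FREE]
Op 4: b = malloc(2) -> b = 26; heap: [0-25 ALLOC][26-27 ALLOC][28-53 FREE]
Op 5: a = realloc(a, 10) -> a = 0; heap: [0-9 ALLOC][10-25 FREE][26-27 ALLOC][28-53 FREE]
Op 6: b = realloc(b, 1) -> b = 26; heap: [0-9 ALLOC][10-25 FREE][26-26 ALLOC][27-53 FREE]
Op 7: c = malloc(18) -> c = 27; heap: [0-9 ALLOC][10-25 FREE][26-26 ALLOC][27-44 ALLOC][45-53 FREE]
Free blocks: [16 9] total_free=25 largest=16 -> 100*(25-16)/25 = 900/25 = 36

Answer: 36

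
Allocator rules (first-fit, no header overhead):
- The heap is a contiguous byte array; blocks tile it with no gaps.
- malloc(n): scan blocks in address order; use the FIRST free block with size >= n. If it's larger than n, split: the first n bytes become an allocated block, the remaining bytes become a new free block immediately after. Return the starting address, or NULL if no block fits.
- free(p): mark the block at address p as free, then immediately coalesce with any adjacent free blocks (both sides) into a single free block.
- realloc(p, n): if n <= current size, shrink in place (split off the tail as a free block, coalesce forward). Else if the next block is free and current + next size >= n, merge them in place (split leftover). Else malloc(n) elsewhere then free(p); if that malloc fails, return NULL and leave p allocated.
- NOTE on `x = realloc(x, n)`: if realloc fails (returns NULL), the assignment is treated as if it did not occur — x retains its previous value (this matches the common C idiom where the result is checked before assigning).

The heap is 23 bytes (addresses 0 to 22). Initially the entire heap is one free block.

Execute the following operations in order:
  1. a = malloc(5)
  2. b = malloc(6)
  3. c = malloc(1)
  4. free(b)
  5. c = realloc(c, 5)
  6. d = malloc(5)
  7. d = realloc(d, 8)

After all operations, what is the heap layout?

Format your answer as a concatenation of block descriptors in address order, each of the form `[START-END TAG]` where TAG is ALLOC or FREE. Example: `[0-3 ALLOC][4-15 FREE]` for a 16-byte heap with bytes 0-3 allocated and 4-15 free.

Answer: [0-4 ALLOC][5-9 ALLOC][10-10 FREE][11-15 ALLOC][16-22 FREE]

Derivation:
Op 1: a = malloc(5) -> a = 0; heap: [0-4 ALLOC][5-22 FREE]
Op 2: b = malloc(6) -> b = 5; heap: [0-4 ALLOC][5-10 ALLOC][11-22 FREE]
Op 3: c = malloc(1) -> c = 11; heap: [0-4 ALLOC][5-10 ALLOC][11-11 ALLOC][12-22 FREE]
Op 4: free(b) -> (freed b); heap: [0-4 ALLOC][5-10 FREE][11-11 ALLOC][12-22 FREE]
Op 5: c = realloc(c, 5) -> c = 11; heap: [0-4 ALLOC][5-10 FREE][11-15 ALLOC][16-22 FREE]
Op 6: d = malloc(5) -> d = 5; heap: [0-4 ALLOC][5-9 ALLOC][10-10 FREE][11-15 ALLOC][16-22 FREE]
Op 7: d = realloc(d, 8) -> NULL (d unchanged); heap: [0-4 ALLOC][5-9 ALLOC][10-10 FREE][11-15 ALLOC][16-22 FREE]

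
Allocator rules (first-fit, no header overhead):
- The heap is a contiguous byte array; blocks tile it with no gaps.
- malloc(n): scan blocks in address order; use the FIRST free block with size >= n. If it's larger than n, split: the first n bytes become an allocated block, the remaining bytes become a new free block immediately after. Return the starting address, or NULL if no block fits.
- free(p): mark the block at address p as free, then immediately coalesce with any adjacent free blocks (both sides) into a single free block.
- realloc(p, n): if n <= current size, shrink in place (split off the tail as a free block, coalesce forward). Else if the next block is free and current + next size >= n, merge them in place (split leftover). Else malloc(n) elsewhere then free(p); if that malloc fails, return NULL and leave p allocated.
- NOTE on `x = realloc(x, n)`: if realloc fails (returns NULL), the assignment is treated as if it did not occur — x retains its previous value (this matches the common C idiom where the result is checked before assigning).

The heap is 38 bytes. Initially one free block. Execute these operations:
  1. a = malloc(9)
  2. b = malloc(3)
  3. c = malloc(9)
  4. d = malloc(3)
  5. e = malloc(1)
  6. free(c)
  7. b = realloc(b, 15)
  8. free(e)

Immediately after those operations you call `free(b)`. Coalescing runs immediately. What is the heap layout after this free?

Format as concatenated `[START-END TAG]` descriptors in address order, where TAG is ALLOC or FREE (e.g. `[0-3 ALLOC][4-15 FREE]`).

Op 1: a = malloc(9) -> a = 0; heap: [0-8 ALLOC][9-37 FREE]
Op 2: b = malloc(3) -> b = 9; heap: [0-8 ALLOC][9-11 ALLOC][12-37 FREE]
Op 3: c = malloc(9) -> c = 12; heap: [0-8 ALLOC][9-11 ALLOC][12-20 ALLOC][21-37 FREE]
Op 4: d = malloc(3) -> d = 21; heap: [0-8 ALLOC][9-11 ALLOC][12-20 ALLOC][21-23 ALLOC][24-37 FREE]
Op 5: e = malloc(1) -> e = 24; heap: [0-8 ALLOC][9-11 ALLOC][12-20 ALLOC][21-23 ALLOC][24-24 ALLOC][25-37 FREE]
Op 6: free(c) -> (freed c); heap: [0-8 ALLOC][9-11 ALLOC][12-20 FREE][21-23 ALLOC][24-24 ALLOC][25-37 FREE]
Op 7: b = realloc(b, 15) -> NULL (b unchanged); heap: [0-8 ALLOC][9-11 ALLOC][12-20 FREE][21-23 ALLOC][24-24 ALLOC][25-37 FREE]
Op 8: free(e) -> (freed e); heap: [0-8 ALLOC][9-11 ALLOC][12-20 FREE][21-23 ALLOC][24-37 FREE]
free(b): b = 9 -> block [9-11 ALLOC]; mark free, coalesce with adjacent free neighbors -> [0-8 ALLOC][9-20 FREE][21-23 ALLOC][24-37 FREE]

Answer: [0-8 ALLOC][9-20 FREE][21-23 ALLOC][24-37 FREE]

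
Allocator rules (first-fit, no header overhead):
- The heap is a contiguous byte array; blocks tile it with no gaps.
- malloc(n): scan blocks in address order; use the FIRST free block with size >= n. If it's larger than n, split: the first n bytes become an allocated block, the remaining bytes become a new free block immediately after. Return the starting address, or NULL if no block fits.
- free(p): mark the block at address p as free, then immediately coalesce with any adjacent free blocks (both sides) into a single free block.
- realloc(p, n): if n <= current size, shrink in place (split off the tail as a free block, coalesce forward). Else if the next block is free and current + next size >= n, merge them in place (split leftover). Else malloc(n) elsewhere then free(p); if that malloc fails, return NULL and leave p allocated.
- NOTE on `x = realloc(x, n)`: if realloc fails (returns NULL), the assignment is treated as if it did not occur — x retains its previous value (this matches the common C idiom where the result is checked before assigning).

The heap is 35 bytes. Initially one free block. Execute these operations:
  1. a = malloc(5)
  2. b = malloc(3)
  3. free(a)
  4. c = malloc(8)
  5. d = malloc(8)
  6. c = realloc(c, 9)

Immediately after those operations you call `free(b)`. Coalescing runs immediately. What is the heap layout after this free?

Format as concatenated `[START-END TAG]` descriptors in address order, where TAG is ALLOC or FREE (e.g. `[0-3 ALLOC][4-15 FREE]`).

Op 1: a = malloc(5) -> a = 0; heap: [0-4 ALLOC][5-34 FREE]
Op 2: b = malloc(3) -> b = 5; heap: [0-4 ALLOC][5-7 ALLOC][8-34 FREE]
Op 3: free(a) -> (freed a); heap: [0-4 FREE][5-7 ALLOC][8-34 FREE]
Op 4: c = malloc(8) -> c = 8; heap: [0-4 FREE][5-7 ALLOC][8-15 ALLOC][16-34 FREE]
Op 5: d = malloc(8) -> d = 16; heap: [0-4 FREE][5-7 ALLOC][8-15 ALLOC][16-23 ALLOC][24-34 FREE]
Op 6: c = realloc(c, 9) -> c = 24; heap: [0-4 FREE][5-7 ALLOC][8-15 FREE][16-23 ALLOC][24-32 ALLOC][33-34 FREE]
free(b): b = 5 -> block [5-7 ALLOC]; mark free, coalesce with adjacent free neighbors -> [0-15 FREE][16-23 ALLOC][24-32 ALLOC][33-34 FREE]

Answer: [0-15 FREE][16-23 ALLOC][24-32 ALLOC][33-34 FREE]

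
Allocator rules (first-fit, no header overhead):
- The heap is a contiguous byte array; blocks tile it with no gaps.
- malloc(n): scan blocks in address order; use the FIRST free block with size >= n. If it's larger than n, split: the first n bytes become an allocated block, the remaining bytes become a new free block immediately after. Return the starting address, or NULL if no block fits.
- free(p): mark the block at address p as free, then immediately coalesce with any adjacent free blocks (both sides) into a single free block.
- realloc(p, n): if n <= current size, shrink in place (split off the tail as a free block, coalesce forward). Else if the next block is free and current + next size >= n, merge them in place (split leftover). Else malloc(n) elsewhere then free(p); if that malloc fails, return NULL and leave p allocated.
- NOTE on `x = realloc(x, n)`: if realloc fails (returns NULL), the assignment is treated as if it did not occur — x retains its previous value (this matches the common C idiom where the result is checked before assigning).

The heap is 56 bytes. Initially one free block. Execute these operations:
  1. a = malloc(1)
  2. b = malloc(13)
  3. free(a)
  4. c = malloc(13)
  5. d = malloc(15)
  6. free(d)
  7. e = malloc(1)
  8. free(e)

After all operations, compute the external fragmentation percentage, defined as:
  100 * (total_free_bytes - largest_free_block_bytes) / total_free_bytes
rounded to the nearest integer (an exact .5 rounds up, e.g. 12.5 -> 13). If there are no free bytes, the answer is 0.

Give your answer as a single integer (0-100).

Answer: 3

Derivation:
Op 1: a = malloc(1) -> a = 0; heap: [0-0 ALLOC][1-55 FREE]
Op 2: b = malloc(13) -> b = 1; heap: [0-0 ALLOC][1-13 ALLOC][14-55 FREE]
Op 3: free(a) -> (freed a); heap: [0-0 FREE][1-13 ALLOC][14-55 FREE]
Op 4: c = malloc(13) -> c = 14; heap: [0-0 FREE][1-13 ALLOC][14-26 ALLOC][27-55 FREE]
Op 5: d = malloc(15) -> d = 27; heap: [0-0 FREE][1-13 ALLOC][14-26 ALLOC][27-41 ALLOC][42-55 FREE]
Op 6: free(d) -> (freed d); heap: [0-0 FREE][1-13 ALLOC][14-26 ALLOC][27-55 FREE]
Op 7: e = malloc(1) -> e = 0; heap: [0-0 ALLOC][1-13 ALLOC][14-26 ALLOC][27-55 FREE]
Op 8: free(e) -> (freed e); heap: [0-0 FREE][1-13 ALLOC][14-26 ALLOC][27-55 FREE]
Free blocks: [1 29] total_free=30 largest=29 -> 100*(30-29)/30 = 100/30 ≈ 3.333 -> rounds to 3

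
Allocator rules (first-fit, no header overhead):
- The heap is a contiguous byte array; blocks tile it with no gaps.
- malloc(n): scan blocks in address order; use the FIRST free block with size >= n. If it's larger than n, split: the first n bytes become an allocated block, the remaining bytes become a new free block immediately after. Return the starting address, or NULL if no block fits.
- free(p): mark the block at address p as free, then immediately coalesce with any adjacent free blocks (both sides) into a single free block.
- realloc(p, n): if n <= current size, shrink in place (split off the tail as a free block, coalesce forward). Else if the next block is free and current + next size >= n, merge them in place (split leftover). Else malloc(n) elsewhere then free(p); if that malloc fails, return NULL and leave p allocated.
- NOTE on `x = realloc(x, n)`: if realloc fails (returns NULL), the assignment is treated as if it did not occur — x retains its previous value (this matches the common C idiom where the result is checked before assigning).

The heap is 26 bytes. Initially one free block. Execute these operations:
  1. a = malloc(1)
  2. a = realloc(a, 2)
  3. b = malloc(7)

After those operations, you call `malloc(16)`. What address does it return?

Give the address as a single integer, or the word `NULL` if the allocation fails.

Answer: 9

Derivation:
Op 1: a = malloc(1) -> a = 0; heap: [0-0 ALLOC][1-25 FREE]
Op 2: a = realloc(a, 2) -> a = 0; heap: [0-1 ALLOC][2-25 FREE]
Op 3: b = malloc(7) -> b = 2; heap: [0-1 ALLOC][2-8 ALLOC][9-25 FREE]
malloc(16): first-fit scan over [0-1 ALLOC][2-8 ALLOC][9-25 FREE] -> 9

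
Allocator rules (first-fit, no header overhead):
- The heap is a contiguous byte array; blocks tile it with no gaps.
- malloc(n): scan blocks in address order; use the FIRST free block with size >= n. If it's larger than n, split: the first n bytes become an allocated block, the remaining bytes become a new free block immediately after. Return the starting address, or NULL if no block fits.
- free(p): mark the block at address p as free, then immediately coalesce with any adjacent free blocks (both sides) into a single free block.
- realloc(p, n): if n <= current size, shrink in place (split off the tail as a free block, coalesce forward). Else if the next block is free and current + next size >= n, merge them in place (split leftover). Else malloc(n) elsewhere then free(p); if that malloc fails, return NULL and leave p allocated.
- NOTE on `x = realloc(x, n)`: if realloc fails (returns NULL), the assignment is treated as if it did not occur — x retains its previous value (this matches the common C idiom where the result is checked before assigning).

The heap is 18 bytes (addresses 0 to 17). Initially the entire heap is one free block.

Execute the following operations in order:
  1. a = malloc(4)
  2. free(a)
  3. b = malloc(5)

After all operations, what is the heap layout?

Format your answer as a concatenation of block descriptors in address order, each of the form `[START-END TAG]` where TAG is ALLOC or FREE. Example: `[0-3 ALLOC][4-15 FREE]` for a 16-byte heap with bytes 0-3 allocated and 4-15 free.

Answer: [0-4 ALLOC][5-17 FREE]

Derivation:
Op 1: a = malloc(4) -> a = 0; heap: [0-3 ALLOC][4-17 FREE]
Op 2: free(a) -> (freed a); heap: [0-17 FREE]
Op 3: b = malloc(5) -> b = 0; heap: [0-4 ALLOC][5-17 FREE]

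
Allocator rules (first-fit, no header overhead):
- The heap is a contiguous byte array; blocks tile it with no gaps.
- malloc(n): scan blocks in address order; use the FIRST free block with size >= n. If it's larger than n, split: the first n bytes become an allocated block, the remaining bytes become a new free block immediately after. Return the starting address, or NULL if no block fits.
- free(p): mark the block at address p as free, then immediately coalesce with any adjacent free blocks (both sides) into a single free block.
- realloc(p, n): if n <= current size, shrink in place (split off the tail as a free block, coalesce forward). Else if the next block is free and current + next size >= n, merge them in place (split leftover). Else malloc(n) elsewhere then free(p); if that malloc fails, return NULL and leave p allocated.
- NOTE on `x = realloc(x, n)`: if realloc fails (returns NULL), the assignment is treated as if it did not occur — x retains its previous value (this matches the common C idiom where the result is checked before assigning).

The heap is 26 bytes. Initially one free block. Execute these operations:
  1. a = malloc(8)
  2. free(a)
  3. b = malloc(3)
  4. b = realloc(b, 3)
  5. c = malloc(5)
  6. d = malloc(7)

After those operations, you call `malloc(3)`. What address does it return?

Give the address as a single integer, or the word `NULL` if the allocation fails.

Op 1: a = malloc(8) -> a = 0; heap: [0-7 ALLOC][8-25 FREE]
Op 2: free(a) -> (freed a); heap: [0-25 FREE]
Op 3: b = malloc(3) -> b = 0; heap: [0-2 ALLOC][3-25 FREE]
Op 4: b = realloc(b, 3) -> b = 0; heap: [0-2 ALLOC][3-25 FREE]
Op 5: c = malloc(5) -> c = 3; heap: [0-2 ALLOC][3-7 ALLOC][8-25 FREE]
Op 6: d = malloc(7) -> d = 8; heap: [0-2 ALLOC][3-7 ALLOC][8-14 ALLOC][15-25 FREE]
malloc(3): first-fit scan over [0-2 ALLOC][3-7 ALLOC][8-14 ALLOC][15-25 FREE] -> 15

Answer: 15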